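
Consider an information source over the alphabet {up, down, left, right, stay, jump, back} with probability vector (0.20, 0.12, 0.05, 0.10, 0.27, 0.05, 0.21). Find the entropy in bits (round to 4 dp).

2.5787 bits

H = −Σ pᵢ log₂ pᵢ.
−0.20·log₂(0.20) = 0.4644
−0.12·log₂(0.12) = 0.3671
−0.05·log₂(0.05) = 0.2161
−0.10·log₂(0.10) = 0.3322
−0.27·log₂(0.27) = 0.5100
−0.05·log₂(0.05) = 0.2161
−0.21·log₂(0.21) = 0.4728
Sum ≈ 2.5787 → 2.5787 bits.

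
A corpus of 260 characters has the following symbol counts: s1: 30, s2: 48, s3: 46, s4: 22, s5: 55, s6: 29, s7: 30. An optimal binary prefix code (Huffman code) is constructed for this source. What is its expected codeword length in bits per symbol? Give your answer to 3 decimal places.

Probabilities are the counts divided by 260.
Repeatedly combine the two least-probable nodes; the expected code length is the sum of the merged weights.
merge 11/130 + 29/260 → 51/260
merge 3/26 + 3/26 → 3/13
merge 23/130 + 12/65 → 47/130
merge 51/260 + 11/52 → 53/130
merge 3/13 + 47/130 → 77/130
merge 53/130 + 77/130 → 1
L = 51/260 + 3/13 + 47/130 + 53/130 + 77/130 + 1 = 145/52 ≈ 2.788 bits/symbol.

2.788 bits/symbol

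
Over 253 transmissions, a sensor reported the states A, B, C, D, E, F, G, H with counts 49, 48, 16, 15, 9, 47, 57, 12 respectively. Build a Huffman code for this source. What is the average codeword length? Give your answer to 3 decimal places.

Probabilities are the counts divided by 253.
Repeatedly combine the two least-probable nodes; the expected code length is the sum of the merged weights.
merge 9/253 + 12/253 → 21/253
merge 15/253 + 16/253 → 31/253
merge 21/253 + 31/253 → 52/253
merge 47/253 + 48/253 → 95/253
merge 49/253 + 52/253 → 101/253
merge 57/253 + 95/253 → 152/253
merge 101/253 + 152/253 → 1
L = 21/253 + 31/253 + 52/253 + 95/253 + 101/253 + 152/253 + 1 = 705/253 ≈ 2.787 bits/symbol.

2.787 bits/symbol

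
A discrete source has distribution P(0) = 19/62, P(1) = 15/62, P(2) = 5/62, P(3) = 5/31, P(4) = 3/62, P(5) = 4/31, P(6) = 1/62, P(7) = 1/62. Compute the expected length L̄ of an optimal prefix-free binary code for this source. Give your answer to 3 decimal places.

2.565 bits/symbol

Repeatedly combine the two least-probable nodes; the expected code length is the sum of the merged weights.
merge 1/62 + 1/62 → 1/31
merge 1/31 + 3/62 → 5/62
merge 5/62 + 5/62 → 5/31
merge 4/31 + 5/31 → 9/31
merge 5/31 + 15/62 → 25/62
merge 9/31 + 19/62 → 37/62
merge 25/62 + 37/62 → 1
L = 1/31 + 5/62 + 5/31 + 9/31 + 25/62 + 37/62 + 1 = 159/62 ≈ 2.565 bits/symbol.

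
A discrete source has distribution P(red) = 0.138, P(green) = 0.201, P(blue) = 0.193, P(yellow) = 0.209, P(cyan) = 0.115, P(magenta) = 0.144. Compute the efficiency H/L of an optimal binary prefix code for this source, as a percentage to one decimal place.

98.5%

Entropy H = −Σ p log₂ p ≈ 2.5511 bits.
Huffman merges: 23/200+69/500→253/1000; 18/125+193/1000→337/1000; 201/1000+209/1000→41/100; 253/1000+337/1000→59/100; 41/100+59/100→1. L = 259/100 ≈ 2.5900.
Efficiency = H/L = 2.5511/2.5900 = 98.5%.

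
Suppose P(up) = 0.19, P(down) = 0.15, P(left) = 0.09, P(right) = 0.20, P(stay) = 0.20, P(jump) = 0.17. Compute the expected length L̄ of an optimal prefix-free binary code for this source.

Repeatedly combine the two least-probable nodes; the expected code length is the sum of the merged weights.
merge 9/100 + 3/20 → 6/25
merge 17/100 + 19/100 → 9/25
merge 1/5 + 1/5 → 2/5
merge 6/25 + 9/25 → 3/5
merge 2/5 + 3/5 → 1
L = 6/25 + 9/25 + 2/5 + 3/5 + 1 = 13/5 = 2.6 bits/symbol.

2.6 bits/symbol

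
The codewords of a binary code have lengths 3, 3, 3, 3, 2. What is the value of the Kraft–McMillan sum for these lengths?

0.75

With common denominator 2^3 = 8: Σ 2^(−ℓᵢ) = 1/8 + 1/8 + 1/8 + 1/8 + 2/8 = 6/8 = 0.75.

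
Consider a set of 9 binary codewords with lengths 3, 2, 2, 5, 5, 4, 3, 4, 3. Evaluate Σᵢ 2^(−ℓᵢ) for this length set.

With common denominator 2^5 = 32: Σ 2^(−ℓᵢ) = 4/32 + 8/32 + 8/32 + 1/32 + 1/32 + 2/32 + 4/32 + 2/32 + 4/32 = 34/32 = 1.0625.

1.0625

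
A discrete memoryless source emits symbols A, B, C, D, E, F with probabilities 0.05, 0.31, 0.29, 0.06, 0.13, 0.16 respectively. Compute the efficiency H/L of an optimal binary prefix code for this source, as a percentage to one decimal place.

98.2%

Entropy H = −Σ p log₂ p ≈ 2.3070 bits.
Huffman merges: 1/20+3/50→11/100; 11/100+13/100→6/25; 4/25+6/25→2/5; 29/100+31/100→3/5; 2/5+3/5→1. L = 47/20 ≈ 2.3500.
Efficiency = H/L = 2.3070/2.3500 = 98.2%.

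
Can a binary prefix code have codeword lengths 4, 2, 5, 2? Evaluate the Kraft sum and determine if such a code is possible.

0.59375; yes

With common denominator 2^5 = 32: Σ 2^(−ℓᵢ) = 2/32 + 8/32 + 1/32 + 8/32 = 19/32 = 0.59375.
Kraft's inequality requires Σ ≤ 1; here Σ = 0.59375 ≤ 1, so such a prefix code exists.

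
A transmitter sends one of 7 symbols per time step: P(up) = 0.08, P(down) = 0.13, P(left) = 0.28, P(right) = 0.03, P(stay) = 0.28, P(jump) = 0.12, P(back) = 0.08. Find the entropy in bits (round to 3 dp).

2.513 bits

H = −Σ pᵢ log₂ pᵢ.
−0.08·log₂(0.08) = 0.2915
−0.13·log₂(0.13) = 0.3826
−0.28·log₂(0.28) = 0.5142
−0.03·log₂(0.03) = 0.1518
−0.28·log₂(0.28) = 0.5142
−0.12·log₂(0.12) = 0.3671
−0.08·log₂(0.08) = 0.2915
Sum ≈ 2.5129 → 2.513 bits.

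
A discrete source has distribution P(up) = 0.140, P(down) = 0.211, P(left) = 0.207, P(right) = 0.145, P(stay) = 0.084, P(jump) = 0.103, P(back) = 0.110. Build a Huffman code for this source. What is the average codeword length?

Repeatedly combine the two least-probable nodes; the expected code length is the sum of the merged weights.
merge 21/250 + 103/1000 → 187/1000
merge 11/100 + 7/50 → 1/4
merge 29/200 + 187/1000 → 83/250
merge 207/1000 + 211/1000 → 209/500
merge 1/4 + 83/250 → 291/500
merge 209/500 + 291/500 → 1
L = 187/1000 + 1/4 + 83/250 + 209/500 + 291/500 + 1 = 2769/1000 = 2.769 bits/symbol.

2.769 bits/symbol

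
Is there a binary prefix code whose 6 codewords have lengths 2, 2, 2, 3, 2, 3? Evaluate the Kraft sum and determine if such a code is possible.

1.25; no

With common denominator 2^3 = 8: Σ 2^(−ℓᵢ) = 2/8 + 2/8 + 2/8 + 1/8 + 2/8 + 1/8 = 10/8 = 1.25.
Kraft's inequality requires Σ ≤ 1; here Σ = 1.25 > 1, so no such prefix code exists.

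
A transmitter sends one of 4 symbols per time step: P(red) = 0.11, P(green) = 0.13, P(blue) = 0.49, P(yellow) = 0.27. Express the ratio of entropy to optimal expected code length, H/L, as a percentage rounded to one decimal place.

99.8%

Entropy H = −Σ p log₂ p ≈ 1.7472 bits.
Huffman merges: 11/100+13/100→6/25; 6/25+27/100→51/100; 49/100+51/100→1. L = 7/4 ≈ 1.7500.
Efficiency = H/L = 1.7472/1.7500 = 99.8%.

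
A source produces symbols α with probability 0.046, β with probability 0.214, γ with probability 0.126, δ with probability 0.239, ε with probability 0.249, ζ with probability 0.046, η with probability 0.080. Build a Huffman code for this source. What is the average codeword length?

2.562 bits/symbol

Repeatedly combine the two least-probable nodes; the expected code length is the sum of the merged weights.
merge 23/500 + 23/500 → 23/250
merge 2/25 + 23/250 → 43/250
merge 63/500 + 43/250 → 149/500
merge 107/500 + 239/1000 → 453/1000
merge 249/1000 + 149/500 → 547/1000
merge 453/1000 + 547/1000 → 1
L = 23/250 + 43/250 + 149/500 + 453/1000 + 547/1000 + 1 = 1281/500 = 2.562 bits/symbol.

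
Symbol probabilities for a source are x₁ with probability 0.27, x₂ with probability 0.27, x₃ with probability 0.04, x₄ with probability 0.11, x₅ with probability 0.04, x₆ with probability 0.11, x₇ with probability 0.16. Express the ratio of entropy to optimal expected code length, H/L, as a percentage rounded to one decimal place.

Entropy H = −Σ p log₂ p ≈ 2.5151 bits.
Huffman merges: 1/25+1/25→2/25; 2/25+11/100→19/100; 11/100+4/25→27/100; 19/100+27/100→23/50; 27/100+27/100→27/50; 23/50+27/50→1. L = 127/50 ≈ 2.5400.
Efficiency = H/L = 2.5151/2.5400 = 99.0%.

99.0%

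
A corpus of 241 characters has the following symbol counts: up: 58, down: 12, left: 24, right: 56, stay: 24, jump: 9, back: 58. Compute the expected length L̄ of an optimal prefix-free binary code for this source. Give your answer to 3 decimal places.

Probabilities are the counts divided by 241.
Repeatedly combine the two least-probable nodes; the expected code length is the sum of the merged weights.
merge 9/241 + 12/241 → 21/241
merge 21/241 + 24/241 → 45/241
merge 24/241 + 45/241 → 69/241
merge 56/241 + 58/241 → 114/241
merge 58/241 + 69/241 → 127/241
merge 114/241 + 127/241 → 1
L = 21/241 + 45/241 + 69/241 + 114/241 + 127/241 + 1 = 617/241 ≈ 2.560 bits/symbol.

2.560 bits/symbol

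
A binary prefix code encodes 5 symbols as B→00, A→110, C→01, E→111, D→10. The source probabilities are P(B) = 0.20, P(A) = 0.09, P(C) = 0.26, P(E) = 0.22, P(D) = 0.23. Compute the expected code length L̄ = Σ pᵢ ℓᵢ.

L̄ = Σ pᵢ·ℓᵢ = 0.20·2 + 0.09·3 + 0.26·2 + 0.22·3 + 0.23·2 = 2.31 bits/symbol.

2.31 bits/symbol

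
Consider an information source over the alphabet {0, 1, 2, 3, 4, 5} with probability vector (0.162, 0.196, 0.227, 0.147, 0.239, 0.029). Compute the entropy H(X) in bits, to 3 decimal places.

H = −Σ pᵢ log₂ pᵢ.
−0.162·log₂(0.162) = 0.4254
−0.196·log₂(0.196) = 0.4608
−0.227·log₂(0.227) = 0.4856
−0.147·log₂(0.147) = 0.4066
−0.239·log₂(0.239) = 0.4935
−0.029·log₂(0.029) = 0.1481
Sum ≈ 2.4201 → 2.420 bits.

2.420 bits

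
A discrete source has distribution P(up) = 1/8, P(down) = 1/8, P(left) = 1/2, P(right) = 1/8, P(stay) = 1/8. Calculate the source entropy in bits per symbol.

2 bits

Each probability is a power of 1/2, so log₂(1/p) is an integer.
H = Σ p·log₂(1/p) = 1/8·3 + 1/8·3 + 1/2·1 + 1/8·3 + 1/8·3 = 2 bits.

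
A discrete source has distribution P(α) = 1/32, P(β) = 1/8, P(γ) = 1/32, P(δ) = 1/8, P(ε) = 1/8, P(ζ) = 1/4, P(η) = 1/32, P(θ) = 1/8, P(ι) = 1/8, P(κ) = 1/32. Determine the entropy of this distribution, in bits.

3 bits

Each probability is a power of 1/2, so log₂(1/p) is an integer.
H = Σ p·log₂(1/p) = 1/32·5 + 1/8·3 + 1/32·5 + 1/8·3 + 1/8·3 + 1/4·2 + 1/32·5 + 1/8·3 + 1/8·3 + 1/32·5 = 3 bits.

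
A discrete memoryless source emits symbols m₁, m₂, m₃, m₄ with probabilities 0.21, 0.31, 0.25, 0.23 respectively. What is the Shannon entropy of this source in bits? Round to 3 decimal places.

H = −Σ pᵢ log₂ pᵢ.
−0.21·log₂(0.21) = 0.4728
−0.31·log₂(0.31) = 0.5238
−0.25·log₂(0.25) = 0.5000
−0.23·log₂(0.23) = 0.4877
Sum ≈ 1.9843 → 1.984 bits.

1.984 bits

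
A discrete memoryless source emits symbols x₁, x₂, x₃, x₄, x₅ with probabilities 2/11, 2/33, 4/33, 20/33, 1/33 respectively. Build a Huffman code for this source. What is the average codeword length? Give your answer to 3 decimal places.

Repeatedly combine the two least-probable nodes; the expected code length is the sum of the merged weights.
merge 1/33 + 2/33 → 1/11
merge 1/11 + 4/33 → 7/33
merge 2/11 + 7/33 → 13/33
merge 13/33 + 20/33 → 1
L = 1/11 + 7/33 + 13/33 + 1 = 56/33 ≈ 1.697 bits/symbol.

1.697 bits/symbol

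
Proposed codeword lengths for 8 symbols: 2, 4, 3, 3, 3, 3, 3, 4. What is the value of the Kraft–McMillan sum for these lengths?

1

With common denominator 2^4 = 16: Σ 2^(−ℓᵢ) = 4/16 + 1/16 + 2/16 + 2/16 + 2/16 + 2/16 + 2/16 + 1/16 = 16/16 = 1.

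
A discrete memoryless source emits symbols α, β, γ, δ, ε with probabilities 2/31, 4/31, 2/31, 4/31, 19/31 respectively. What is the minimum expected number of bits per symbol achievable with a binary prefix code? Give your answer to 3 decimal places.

1.774 bits/symbol

Repeatedly combine the two least-probable nodes; the expected code length is the sum of the merged weights.
merge 2/31 + 2/31 → 4/31
merge 4/31 + 4/31 → 8/31
merge 4/31 + 8/31 → 12/31
merge 12/31 + 19/31 → 1
L = 4/31 + 8/31 + 12/31 + 1 = 55/31 ≈ 1.774 bits/symbol.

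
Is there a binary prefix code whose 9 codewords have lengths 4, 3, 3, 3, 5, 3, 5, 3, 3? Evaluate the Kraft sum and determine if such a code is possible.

0.875; yes

With common denominator 2^5 = 32: Σ 2^(−ℓᵢ) = 2/32 + 4/32 + 4/32 + 4/32 + 1/32 + 4/32 + 1/32 + 4/32 + 4/32 = 28/32 = 0.875.
Kraft's inequality requires Σ ≤ 1; here Σ = 0.875 ≤ 1, so such a prefix code exists.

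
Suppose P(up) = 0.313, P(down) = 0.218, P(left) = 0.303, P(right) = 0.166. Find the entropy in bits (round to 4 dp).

H = −Σ pᵢ log₂ pᵢ.
−0.313·log₂(0.313) = 0.5245
−0.218·log₂(0.218) = 0.4791
−0.303·log₂(0.303) = 0.5220
−0.166·log₂(0.166) = 0.4301
Sum ≈ 1.9556 → 1.9556 bits.

1.9556 bits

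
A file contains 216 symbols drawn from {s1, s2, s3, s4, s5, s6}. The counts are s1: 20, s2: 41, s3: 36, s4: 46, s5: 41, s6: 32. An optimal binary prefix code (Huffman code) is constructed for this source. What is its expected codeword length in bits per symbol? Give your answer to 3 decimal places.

2.597 bits/symbol

Probabilities are the counts divided by 216.
Repeatedly combine the two least-probable nodes; the expected code length is the sum of the merged weights.
merge 5/54 + 4/27 → 13/54
merge 1/6 + 41/216 → 77/216
merge 41/216 + 23/108 → 29/72
merge 13/54 + 77/216 → 43/72
merge 29/72 + 43/72 → 1
L = 13/54 + 77/216 + 29/72 + 43/72 + 1 = 187/72 ≈ 2.597 bits/symbol.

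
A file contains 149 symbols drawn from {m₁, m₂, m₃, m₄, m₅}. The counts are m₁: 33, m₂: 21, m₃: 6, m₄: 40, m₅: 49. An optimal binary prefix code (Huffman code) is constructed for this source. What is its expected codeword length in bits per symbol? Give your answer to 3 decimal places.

2.181 bits/symbol

Probabilities are the counts divided by 149.
Repeatedly combine the two least-probable nodes; the expected code length is the sum of the merged weights.
merge 6/149 + 21/149 → 27/149
merge 27/149 + 33/149 → 60/149
merge 40/149 + 49/149 → 89/149
merge 60/149 + 89/149 → 1
L = 27/149 + 60/149 + 89/149 + 1 = 325/149 ≈ 2.181 bits/symbol.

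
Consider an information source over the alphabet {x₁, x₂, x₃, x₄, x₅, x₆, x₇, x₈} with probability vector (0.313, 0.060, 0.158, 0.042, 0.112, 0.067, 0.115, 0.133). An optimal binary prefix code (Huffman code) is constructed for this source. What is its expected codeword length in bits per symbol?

Repeatedly combine the two least-probable nodes; the expected code length is the sum of the merged weights.
merge 21/500 + 3/50 → 51/500
merge 67/1000 + 51/500 → 169/1000
merge 14/125 + 23/200 → 227/1000
merge 133/1000 + 79/500 → 291/1000
merge 169/1000 + 227/1000 → 99/250
merge 291/1000 + 313/1000 → 151/250
merge 99/250 + 151/250 → 1
L = 51/500 + 169/1000 + 227/1000 + 291/1000 + 99/250 + 151/250 + 1 = 2789/1000 = 2.789 bits/symbol.

2.789 bits/symbol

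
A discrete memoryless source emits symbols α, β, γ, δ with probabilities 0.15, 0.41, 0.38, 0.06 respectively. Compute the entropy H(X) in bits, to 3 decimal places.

H = −Σ pᵢ log₂ pᵢ.
−0.15·log₂(0.15) = 0.4105
−0.41·log₂(0.41) = 0.5274
−0.38·log₂(0.38) = 0.5305
−0.06·log₂(0.06) = 0.2435
Sum ≈ 1.7119 → 1.712 bits.

1.712 bits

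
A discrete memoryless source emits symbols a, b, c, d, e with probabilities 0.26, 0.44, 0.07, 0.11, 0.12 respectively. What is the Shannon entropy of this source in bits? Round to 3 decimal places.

H = −Σ pᵢ log₂ pᵢ.
−0.26·log₂(0.26) = 0.5053
−0.44·log₂(0.44) = 0.5211
−0.07·log₂(0.07) = 0.2686
−0.11·log₂(0.11) = 0.3503
−0.12·log₂(0.12) = 0.3671
Sum ≈ 2.0123 → 2.012 bits.

2.012 bits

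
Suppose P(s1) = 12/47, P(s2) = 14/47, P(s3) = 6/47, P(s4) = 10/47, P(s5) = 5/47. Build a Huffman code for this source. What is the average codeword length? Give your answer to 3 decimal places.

Repeatedly combine the two least-probable nodes; the expected code length is the sum of the merged weights.
merge 5/47 + 6/47 → 11/47
merge 10/47 + 11/47 → 21/47
merge 12/47 + 14/47 → 26/47
merge 21/47 + 26/47 → 1
L = 11/47 + 21/47 + 26/47 + 1 = 105/47 ≈ 2.234 bits/symbol.

2.234 bits/symbol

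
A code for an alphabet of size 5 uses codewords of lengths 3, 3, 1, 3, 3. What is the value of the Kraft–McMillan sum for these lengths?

1

With common denominator 2^3 = 8: Σ 2^(−ℓᵢ) = 1/8 + 1/8 + 4/8 + 1/8 + 1/8 = 8/8 = 1.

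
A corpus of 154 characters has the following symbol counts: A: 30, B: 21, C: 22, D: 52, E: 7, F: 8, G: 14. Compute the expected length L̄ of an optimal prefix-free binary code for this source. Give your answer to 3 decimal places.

2.565 bits/symbol

Probabilities are the counts divided by 154.
Repeatedly combine the two least-probable nodes; the expected code length is the sum of the merged weights.
merge 1/22 + 4/77 → 15/154
merge 1/11 + 15/154 → 29/154
merge 3/22 + 1/7 → 43/154
merge 29/154 + 15/77 → 59/154
merge 43/154 + 26/77 → 95/154
merge 59/154 + 95/154 → 1
L = 15/154 + 29/154 + 43/154 + 59/154 + 95/154 + 1 = 395/154 ≈ 2.565 bits/symbol.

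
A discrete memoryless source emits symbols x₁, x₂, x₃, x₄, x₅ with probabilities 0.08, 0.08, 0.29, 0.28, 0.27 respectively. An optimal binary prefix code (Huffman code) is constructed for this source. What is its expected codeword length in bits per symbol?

2.16 bits/symbol

Repeatedly combine the two least-probable nodes; the expected code length is the sum of the merged weights.
merge 2/25 + 2/25 → 4/25
merge 4/25 + 27/100 → 43/100
merge 7/25 + 29/100 → 57/100
merge 43/100 + 57/100 → 1
L = 4/25 + 43/100 + 57/100 + 1 = 54/25 = 2.16 bits/symbol.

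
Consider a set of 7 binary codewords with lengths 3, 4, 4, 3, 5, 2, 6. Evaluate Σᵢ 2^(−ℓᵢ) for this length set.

0.671875

With common denominator 2^6 = 64: Σ 2^(−ℓᵢ) = 8/64 + 4/64 + 4/64 + 8/64 + 2/64 + 16/64 + 1/64 = 43/64 = 0.671875.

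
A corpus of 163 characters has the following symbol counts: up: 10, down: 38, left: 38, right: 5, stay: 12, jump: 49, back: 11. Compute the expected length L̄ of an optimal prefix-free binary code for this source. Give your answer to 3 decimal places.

2.466 bits/symbol

Probabilities are the counts divided by 163.
Repeatedly combine the two least-probable nodes; the expected code length is the sum of the merged weights.
merge 5/163 + 10/163 → 15/163
merge 11/163 + 12/163 → 23/163
merge 15/163 + 23/163 → 38/163
merge 38/163 + 38/163 → 76/163
merge 38/163 + 49/163 → 87/163
merge 76/163 + 87/163 → 1
L = 15/163 + 23/163 + 38/163 + 76/163 + 87/163 + 1 = 402/163 ≈ 2.466 bits/symbol.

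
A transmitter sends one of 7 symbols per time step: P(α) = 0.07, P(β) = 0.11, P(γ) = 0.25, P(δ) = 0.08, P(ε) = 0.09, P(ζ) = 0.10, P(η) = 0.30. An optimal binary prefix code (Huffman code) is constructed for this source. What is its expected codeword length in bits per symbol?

2.6 bits/symbol

Repeatedly combine the two least-probable nodes; the expected code length is the sum of the merged weights.
merge 7/100 + 2/25 → 3/20
merge 9/100 + 1/10 → 19/100
merge 11/100 + 3/20 → 13/50
merge 19/100 + 1/4 → 11/25
merge 13/50 + 3/10 → 14/25
merge 11/25 + 14/25 → 1
L = 3/20 + 19/100 + 13/50 + 11/25 + 14/25 + 1 = 13/5 = 2.6 bits/symbol.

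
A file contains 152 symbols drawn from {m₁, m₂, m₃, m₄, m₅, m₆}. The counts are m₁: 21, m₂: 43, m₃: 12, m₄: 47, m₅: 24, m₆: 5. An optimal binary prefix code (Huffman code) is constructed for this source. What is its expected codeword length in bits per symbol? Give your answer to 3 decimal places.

Probabilities are the counts divided by 152.
Repeatedly combine the two least-probable nodes; the expected code length is the sum of the merged weights.
merge 5/152 + 3/38 → 17/152
merge 17/152 + 21/152 → 1/4
merge 3/19 + 1/4 → 31/76
merge 43/152 + 47/152 → 45/76
merge 31/76 + 45/76 → 1
L = 17/152 + 1/4 + 31/76 + 45/76 + 1 = 359/152 ≈ 2.362 bits/symbol.

2.362 bits/symbol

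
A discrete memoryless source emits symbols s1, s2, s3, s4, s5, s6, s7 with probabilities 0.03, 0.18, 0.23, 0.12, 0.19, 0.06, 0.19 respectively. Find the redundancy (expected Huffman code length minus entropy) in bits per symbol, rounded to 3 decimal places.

Entropy H = −Σ p log₂ p ≈ 2.6058 bits.
Huffman merges: 3/100+3/50→9/100; 9/100+3/25→21/100; 9/50+19/100→37/100; 19/100+21/100→2/5; 23/100+37/100→3/5; 2/5+3/5→1. L = 267/100 ≈ 2.6700.
L − H = 2.6700 − 2.6058 = 0.064 bits.

0.064 bits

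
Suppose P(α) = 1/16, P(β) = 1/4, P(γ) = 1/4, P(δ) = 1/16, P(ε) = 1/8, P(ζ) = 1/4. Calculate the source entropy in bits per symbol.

2.375 bits

Each probability is a power of 1/2, so log₂(1/p) is an integer.
H = Σ p·log₂(1/p) = 1/16·4 + 1/4·2 + 1/4·2 + 1/16·4 + 1/8·3 + 1/4·2 = 2.375 bits.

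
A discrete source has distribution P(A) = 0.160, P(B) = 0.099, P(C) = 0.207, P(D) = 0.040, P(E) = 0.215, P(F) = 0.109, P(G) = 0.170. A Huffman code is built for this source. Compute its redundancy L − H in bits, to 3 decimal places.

0.048 bits

Entropy H = −Σ p log₂ p ≈ 2.6694 bits.
Huffman merges: 1/25+99/1000→139/1000; 109/1000+139/1000→31/125; 4/25+17/100→33/100; 207/1000+43/200→211/500; 31/125+33/100→289/500; 211/500+289/500→1. L = 2717/1000 ≈ 2.7170.
L − H = 2.7170 − 2.6694 = 0.048 bits.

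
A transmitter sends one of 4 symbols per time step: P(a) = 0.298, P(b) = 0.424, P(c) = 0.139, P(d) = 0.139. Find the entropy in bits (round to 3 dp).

H = −Σ pᵢ log₂ pᵢ.
−0.298·log₂(0.298) = 0.5205
−0.424·log₂(0.424) = 0.5249
−0.139·log₂(0.139) = 0.3957
−0.139·log₂(0.139) = 0.3957
Sum ≈ 1.8368 → 1.837 bits.

1.837 bits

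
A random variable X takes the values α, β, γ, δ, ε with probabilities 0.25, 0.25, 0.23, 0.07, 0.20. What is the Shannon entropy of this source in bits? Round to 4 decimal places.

2.2206 bits

H = −Σ pᵢ log₂ pᵢ.
−0.25·log₂(0.25) = 0.5000
−0.25·log₂(0.25) = 0.5000
−0.23·log₂(0.23) = 0.4877
−0.07·log₂(0.07) = 0.2686
−0.20·log₂(0.20) = 0.4644
Sum ≈ 2.2206 → 2.2206 bits.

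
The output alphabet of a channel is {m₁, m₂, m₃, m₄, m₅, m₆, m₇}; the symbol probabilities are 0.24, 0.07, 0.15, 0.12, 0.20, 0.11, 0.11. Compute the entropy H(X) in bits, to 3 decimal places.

2.705 bits

H = −Σ pᵢ log₂ pᵢ.
−0.24·log₂(0.24) = 0.4941
−0.07·log₂(0.07) = 0.2686
−0.15·log₂(0.15) = 0.4105
−0.12·log₂(0.12) = 0.3671
−0.20·log₂(0.20) = 0.4644
−0.11·log₂(0.11) = 0.3503
−0.11·log₂(0.11) = 0.3503
Sum ≈ 2.7053 → 2.705 bits.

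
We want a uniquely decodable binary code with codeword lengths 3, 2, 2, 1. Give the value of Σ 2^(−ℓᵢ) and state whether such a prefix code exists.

1.125; no

With common denominator 2^3 = 8: Σ 2^(−ℓᵢ) = 1/8 + 2/8 + 2/8 + 4/8 = 9/8 = 1.125.
Kraft's inequality requires Σ ≤ 1; here Σ = 1.125 > 1, so no such prefix code exists.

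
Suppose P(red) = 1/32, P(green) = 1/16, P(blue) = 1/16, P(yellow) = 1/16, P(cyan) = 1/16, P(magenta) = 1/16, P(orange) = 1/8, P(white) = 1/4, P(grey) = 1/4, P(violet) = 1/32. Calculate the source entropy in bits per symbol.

2.9375 bits

Each probability is a power of 1/2, so log₂(1/p) is an integer.
H = Σ p·log₂(1/p) = 1/32·5 + 1/16·4 + 1/16·4 + 1/16·4 + 1/16·4 + 1/16·4 + 1/8·3 + 1/4·2 + 1/4·2 + 1/32·5 = 2.9375 bits.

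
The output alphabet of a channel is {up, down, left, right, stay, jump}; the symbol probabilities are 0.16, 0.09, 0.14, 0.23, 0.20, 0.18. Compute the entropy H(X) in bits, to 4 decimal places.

2.5301 bits

H = −Σ pᵢ log₂ pᵢ.
−0.16·log₂(0.16) = 0.4230
−0.09·log₂(0.09) = 0.3127
−0.14·log₂(0.14) = 0.3971
−0.23·log₂(0.23) = 0.4877
−0.20·log₂(0.20) = 0.4644
−0.18·log₂(0.18) = 0.4453
Sum ≈ 2.5301 → 2.5301 bits.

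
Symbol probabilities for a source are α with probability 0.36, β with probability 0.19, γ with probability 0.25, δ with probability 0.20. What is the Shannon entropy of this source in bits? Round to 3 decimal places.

1.950 bits

H = −Σ pᵢ log₂ pᵢ.
−0.36·log₂(0.36) = 0.5306
−0.19·log₂(0.19) = 0.4552
−0.25·log₂(0.25) = 0.5000
−0.20·log₂(0.20) = 0.4644
Sum ≈ 1.9502 → 1.950 bits.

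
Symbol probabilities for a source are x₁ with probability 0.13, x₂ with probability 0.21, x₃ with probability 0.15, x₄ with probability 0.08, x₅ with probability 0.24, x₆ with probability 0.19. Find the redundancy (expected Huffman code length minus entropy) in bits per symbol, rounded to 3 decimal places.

0.043 bits

Entropy H = −Σ p log₂ p ≈ 2.5069 bits.
Huffman merges: 2/25+13/100→21/100; 3/20+19/100→17/50; 21/100+21/100→21/50; 6/25+17/50→29/50; 21/50+29/50→1. L = 51/20 ≈ 2.5500.
L − H = 2.5500 − 2.5069 = 0.043 bits.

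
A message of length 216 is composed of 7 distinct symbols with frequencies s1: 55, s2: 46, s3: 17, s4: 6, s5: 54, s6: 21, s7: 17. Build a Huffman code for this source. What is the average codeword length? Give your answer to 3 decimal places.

2.565 bits/symbol

Probabilities are the counts divided by 216.
Repeatedly combine the two least-probable nodes; the expected code length is the sum of the merged weights.
merge 1/36 + 17/216 → 23/216
merge 17/216 + 7/72 → 19/108
merge 23/216 + 19/108 → 61/216
merge 23/108 + 1/4 → 25/54
merge 55/216 + 61/216 → 29/54
merge 25/54 + 29/54 → 1
L = 23/216 + 19/108 + 61/216 + 25/54 + 29/54 + 1 = 277/108 ≈ 2.565 bits/symbol.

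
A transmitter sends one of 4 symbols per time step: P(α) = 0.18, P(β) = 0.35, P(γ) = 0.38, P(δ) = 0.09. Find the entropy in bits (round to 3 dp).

1.819 bits

H = −Σ pᵢ log₂ pᵢ.
−0.18·log₂(0.18) = 0.4453
−0.35·log₂(0.35) = 0.5301
−0.38·log₂(0.38) = 0.5305
−0.09·log₂(0.09) = 0.3127
Sum ≈ 1.8185 → 1.819 bits.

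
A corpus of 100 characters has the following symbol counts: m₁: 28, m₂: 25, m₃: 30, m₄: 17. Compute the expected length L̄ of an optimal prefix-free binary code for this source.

2 bits/symbol

Probabilities are the counts divided by 100.
Repeatedly combine the two least-probable nodes; the expected code length is the sum of the merged weights.
merge 17/100 + 1/4 → 21/50
merge 7/25 + 3/10 → 29/50
merge 21/50 + 29/50 → 1
L = 21/50 + 29/50 + 1 = 2 bits/symbol.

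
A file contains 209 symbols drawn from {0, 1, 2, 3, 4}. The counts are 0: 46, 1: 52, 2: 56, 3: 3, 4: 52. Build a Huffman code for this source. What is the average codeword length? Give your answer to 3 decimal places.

Probabilities are the counts divided by 209.
Repeatedly combine the two least-probable nodes; the expected code length is the sum of the merged weights.
merge 3/209 + 46/209 → 49/209
merge 49/209 + 52/209 → 101/209
merge 52/209 + 56/209 → 108/209
merge 101/209 + 108/209 → 1
L = 49/209 + 101/209 + 108/209 + 1 = 467/209 ≈ 2.234 bits/symbol.

2.234 bits/symbol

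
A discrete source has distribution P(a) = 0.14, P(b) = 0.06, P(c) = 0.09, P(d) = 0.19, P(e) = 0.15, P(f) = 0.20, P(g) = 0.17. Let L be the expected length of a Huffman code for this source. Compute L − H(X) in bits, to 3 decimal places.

Entropy H = −Σ p log₂ p ≈ 2.7180 bits.
Huffman merges: 3/50+9/100→3/20; 7/50+3/20→29/100; 3/20+17/100→8/25; 19/100+1/5→39/100; 29/100+8/25→61/100; 39/100+61/100→1. L = 69/25 ≈ 2.7600.
L − H = 2.7600 − 2.7180 = 0.042 bits.

0.042 bits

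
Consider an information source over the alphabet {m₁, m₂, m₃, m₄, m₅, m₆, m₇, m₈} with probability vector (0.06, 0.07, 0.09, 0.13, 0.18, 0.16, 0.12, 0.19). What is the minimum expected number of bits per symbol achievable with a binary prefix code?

Repeatedly combine the two least-probable nodes; the expected code length is the sum of the merged weights.
merge 3/50 + 7/100 → 13/100
merge 9/100 + 3/25 → 21/100
merge 13/100 + 13/100 → 13/50
merge 4/25 + 9/50 → 17/50
merge 19/100 + 21/100 → 2/5
merge 13/50 + 17/50 → 3/5
merge 2/5 + 3/5 → 1
L = 13/100 + 21/100 + 13/50 + 17/50 + 2/5 + 3/5 + 1 = 147/50 = 2.94 bits/symbol.

2.94 bits/symbol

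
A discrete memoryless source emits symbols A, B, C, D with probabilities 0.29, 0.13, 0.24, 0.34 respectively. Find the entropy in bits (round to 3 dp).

1.924 bits

H = −Σ pᵢ log₂ pᵢ.
−0.29·log₂(0.29) = 0.5179
−0.13·log₂(0.13) = 0.3826
−0.24·log₂(0.24) = 0.4941
−0.34·log₂(0.34) = 0.5292
Sum ≈ 1.9239 → 1.924 bits.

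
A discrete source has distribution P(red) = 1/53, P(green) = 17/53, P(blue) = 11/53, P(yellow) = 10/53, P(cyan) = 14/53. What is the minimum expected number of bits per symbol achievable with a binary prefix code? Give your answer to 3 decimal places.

Repeatedly combine the two least-probable nodes; the expected code length is the sum of the merged weights.
merge 1/53 + 10/53 → 11/53
merge 11/53 + 11/53 → 22/53
merge 14/53 + 17/53 → 31/53
merge 22/53 + 31/53 → 1
L = 11/53 + 22/53 + 31/53 + 1 = 117/53 ≈ 2.208 bits/symbol.

2.208 bits/symbol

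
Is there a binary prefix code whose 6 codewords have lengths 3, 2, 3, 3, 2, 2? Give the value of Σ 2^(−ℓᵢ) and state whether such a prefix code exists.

1.125; no

With common denominator 2^3 = 8: Σ 2^(−ℓᵢ) = 1/8 + 2/8 + 1/8 + 1/8 + 2/8 + 2/8 = 9/8 = 1.125.
Kraft's inequality requires Σ ≤ 1; here Σ = 1.125 > 1, so no such prefix code exists.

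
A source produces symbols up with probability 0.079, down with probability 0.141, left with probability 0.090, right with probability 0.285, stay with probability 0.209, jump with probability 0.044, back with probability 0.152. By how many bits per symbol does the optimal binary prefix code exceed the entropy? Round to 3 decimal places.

Entropy H = −Σ p log₂ p ≈ 2.6000 bits.
Huffman merges: 11/250+79/1000→123/1000; 9/100+123/1000→213/1000; 141/1000+19/125→293/1000; 209/1000+213/1000→211/500; 57/200+293/1000→289/500; 211/500+289/500→1. L = 2629/1000 ≈ 2.6290.
L − H = 2.6290 − 2.6000 = 0.029 bits.

0.029 bits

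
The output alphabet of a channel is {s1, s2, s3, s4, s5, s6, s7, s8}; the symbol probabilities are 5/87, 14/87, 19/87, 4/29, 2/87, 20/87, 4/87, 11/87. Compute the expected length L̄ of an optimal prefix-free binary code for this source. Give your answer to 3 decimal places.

2.747 bits/symbol

Repeatedly combine the two least-probable nodes; the expected code length is the sum of the merged weights.
merge 2/87 + 4/87 → 2/29
merge 5/87 + 2/29 → 11/87
merge 11/87 + 11/87 → 22/87
merge 4/29 + 14/87 → 26/87
merge 19/87 + 20/87 → 13/29
merge 22/87 + 26/87 → 16/29
merge 13/29 + 16/29 → 1
L = 2/29 + 11/87 + 22/87 + 26/87 + 13/29 + 16/29 + 1 = 239/87 ≈ 2.747 bits/symbol.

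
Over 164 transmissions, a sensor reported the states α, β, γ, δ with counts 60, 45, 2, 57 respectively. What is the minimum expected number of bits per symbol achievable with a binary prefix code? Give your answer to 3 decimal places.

Probabilities are the counts divided by 164.
Repeatedly combine the two least-probable nodes; the expected code length is the sum of the merged weights.
merge 1/82 + 45/164 → 47/164
merge 47/164 + 57/164 → 26/41
merge 15/41 + 26/41 → 1
L = 47/164 + 26/41 + 1 = 315/164 ≈ 1.921 bits/symbol.

1.921 bits/symbol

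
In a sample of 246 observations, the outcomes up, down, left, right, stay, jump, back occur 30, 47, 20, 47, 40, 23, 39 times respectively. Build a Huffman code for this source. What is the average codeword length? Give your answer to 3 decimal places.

Probabilities are the counts divided by 246.
Repeatedly combine the two least-probable nodes; the expected code length is the sum of the merged weights.
merge 10/123 + 23/246 → 43/246
merge 5/41 + 13/82 → 23/82
merge 20/123 + 43/246 → 83/246
merge 47/246 + 47/246 → 47/123
merge 23/82 + 83/246 → 76/123
merge 47/123 + 76/123 → 1
L = 43/246 + 23/82 + 83/246 + 47/123 + 76/123 + 1 = 229/82 ≈ 2.793 bits/symbol.

2.793 bits/symbol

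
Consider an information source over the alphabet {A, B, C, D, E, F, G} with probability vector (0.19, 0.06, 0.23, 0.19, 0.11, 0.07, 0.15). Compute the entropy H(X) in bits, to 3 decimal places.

2.671 bits

H = −Σ pᵢ log₂ pᵢ.
−0.19·log₂(0.19) = 0.4552
−0.06·log₂(0.06) = 0.2435
−0.23·log₂(0.23) = 0.4877
−0.19·log₂(0.19) = 0.4552
−0.11·log₂(0.11) = 0.3503
−0.07·log₂(0.07) = 0.2686
−0.15·log₂(0.15) = 0.4105
Sum ≈ 2.6710 → 2.671 bits.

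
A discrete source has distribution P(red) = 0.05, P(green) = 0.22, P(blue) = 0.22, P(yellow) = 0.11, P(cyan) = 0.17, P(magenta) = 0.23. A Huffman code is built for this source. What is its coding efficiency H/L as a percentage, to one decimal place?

98.4%

Entropy H = −Σ p log₂ p ≈ 2.4498 bits.
Huffman merges: 1/20+11/100→4/25; 4/25+17/100→33/100; 11/50+11/50→11/25; 23/100+33/100→14/25; 11/25+14/25→1. L = 249/100 ≈ 2.4900.
Efficiency = H/L = 2.4498/2.4900 = 98.4%.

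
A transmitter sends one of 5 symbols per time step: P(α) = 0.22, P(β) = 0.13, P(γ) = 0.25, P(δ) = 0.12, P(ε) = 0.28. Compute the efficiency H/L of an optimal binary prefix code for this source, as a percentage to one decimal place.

Entropy H = −Σ p log₂ p ≈ 2.2445 bits.
Huffman merges: 3/25+13/100→1/4; 11/50+1/4→47/100; 1/4+7/25→53/100; 47/100+53/100→1. L = 9/4 ≈ 2.2500.
Efficiency = H/L = 2.2445/2.2500 = 99.8%.

99.8%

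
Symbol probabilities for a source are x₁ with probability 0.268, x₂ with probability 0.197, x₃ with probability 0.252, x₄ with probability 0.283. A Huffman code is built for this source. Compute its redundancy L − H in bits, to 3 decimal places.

0.013 bits

Entropy H = −Σ p log₂ p ≈ 1.9873 bits.
Huffman merges: 197/1000+63/250→449/1000; 67/250+283/1000→551/1000; 449/1000+551/1000→1. L = 2 ≈ 2.0000.
L − H = 2.0000 − 1.9873 = 0.013 bits.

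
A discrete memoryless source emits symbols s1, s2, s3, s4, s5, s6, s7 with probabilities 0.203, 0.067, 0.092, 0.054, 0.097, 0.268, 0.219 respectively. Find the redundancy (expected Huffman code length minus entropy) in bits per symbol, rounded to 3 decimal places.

Entropy H = −Σ p log₂ p ≈ 2.5878 bits.
Huffman merges: 27/500+67/1000→121/1000; 23/250+97/1000→189/1000; 121/1000+189/1000→31/100; 203/1000+219/1000→211/500; 67/250+31/100→289/500; 211/500+289/500→1. L = 131/50 ≈ 2.6200.
L − H = 2.6200 − 2.5878 = 0.032 bits.

0.032 bits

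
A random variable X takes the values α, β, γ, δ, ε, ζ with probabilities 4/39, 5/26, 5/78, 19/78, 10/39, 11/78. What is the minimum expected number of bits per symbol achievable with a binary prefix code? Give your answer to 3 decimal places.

Repeatedly combine the two least-probable nodes; the expected code length is the sum of the merged weights.
merge 5/78 + 4/39 → 1/6
merge 11/78 + 1/6 → 4/13
merge 5/26 + 19/78 → 17/39
merge 10/39 + 4/13 → 22/39
merge 17/39 + 22/39 → 1
L = 1/6 + 4/13 + 17/39 + 22/39 + 1 = 193/78 ≈ 2.474 bits/symbol.

2.474 bits/symbol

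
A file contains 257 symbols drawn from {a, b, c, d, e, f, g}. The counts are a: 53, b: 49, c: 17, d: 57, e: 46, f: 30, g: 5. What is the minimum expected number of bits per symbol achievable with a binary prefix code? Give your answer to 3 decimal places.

Probabilities are the counts divided by 257.
Repeatedly combine the two least-probable nodes; the expected code length is the sum of the merged weights.
merge 5/257 + 17/257 → 22/257
merge 22/257 + 30/257 → 52/257
merge 46/257 + 49/257 → 95/257
merge 52/257 + 53/257 → 105/257
merge 57/257 + 95/257 → 152/257
merge 105/257 + 152/257 → 1
L = 22/257 + 52/257 + 95/257 + 105/257 + 152/257 + 1 = 683/257 ≈ 2.658 bits/symbol.

2.658 bits/symbol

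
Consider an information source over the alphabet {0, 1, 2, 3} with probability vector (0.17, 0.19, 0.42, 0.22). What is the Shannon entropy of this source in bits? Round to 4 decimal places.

1.8960 bits

H = −Σ pᵢ log₂ pᵢ.
−0.17·log₂(0.17) = 0.4346
−0.19·log₂(0.19) = 0.4552
−0.42·log₂(0.42) = 0.5256
−0.22·log₂(0.22) = 0.4806
Sum ≈ 1.8960 → 1.8960 bits.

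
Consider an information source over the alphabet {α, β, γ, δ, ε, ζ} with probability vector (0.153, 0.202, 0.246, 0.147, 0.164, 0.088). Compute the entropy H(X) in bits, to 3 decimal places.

H = −Σ pᵢ log₂ pᵢ.
−0.153·log₂(0.153) = 0.4144
−0.202·log₂(0.202) = 0.4661
−0.246·log₂(0.246) = 0.4977
−0.147·log₂(0.147) = 0.4066
−0.164·log₂(0.164) = 0.4278
−0.088·log₂(0.088) = 0.3086
Sum ≈ 2.5212 → 2.521 bits.

2.521 bits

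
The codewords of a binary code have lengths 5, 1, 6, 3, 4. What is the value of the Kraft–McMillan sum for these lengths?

With common denominator 2^6 = 64: Σ 2^(−ℓᵢ) = 2/64 + 32/64 + 1/64 + 8/64 + 4/64 = 47/64 = 0.734375.

0.734375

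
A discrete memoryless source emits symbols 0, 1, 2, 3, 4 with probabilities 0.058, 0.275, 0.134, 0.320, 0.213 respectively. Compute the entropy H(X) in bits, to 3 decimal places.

H = −Σ pᵢ log₂ pᵢ.
−0.058·log₂(0.058) = 0.2383
−0.275·log₂(0.275) = 0.5122
−0.134·log₂(0.134) = 0.3886
−0.320·log₂(0.320) = 0.5260
−0.213·log₂(0.213) = 0.4752
Sum ≈ 2.1403 → 2.140 bits.

2.140 bits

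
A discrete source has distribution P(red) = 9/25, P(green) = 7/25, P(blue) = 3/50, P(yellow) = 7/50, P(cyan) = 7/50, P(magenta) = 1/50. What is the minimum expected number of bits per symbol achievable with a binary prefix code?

Repeatedly combine the two least-probable nodes; the expected code length is the sum of the merged weights.
merge 1/50 + 3/50 → 2/25
merge 2/25 + 7/50 → 11/50
merge 7/50 + 11/50 → 9/25
merge 7/25 + 9/25 → 16/25
merge 9/25 + 16/25 → 1
L = 2/25 + 11/50 + 9/25 + 16/25 + 1 = 23/10 = 2.3 bits/symbol.

2.3 bits/symbol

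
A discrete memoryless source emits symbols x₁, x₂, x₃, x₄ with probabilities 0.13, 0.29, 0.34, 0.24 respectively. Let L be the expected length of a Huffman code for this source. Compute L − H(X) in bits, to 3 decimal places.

0.076 bits

Entropy H = −Σ p log₂ p ≈ 1.9239 bits.
Huffman merges: 13/100+6/25→37/100; 29/100+17/50→63/100; 37/100+63/100→1. L = 2 ≈ 2.0000.
L − H = 2.0000 − 1.9239 = 0.076 bits.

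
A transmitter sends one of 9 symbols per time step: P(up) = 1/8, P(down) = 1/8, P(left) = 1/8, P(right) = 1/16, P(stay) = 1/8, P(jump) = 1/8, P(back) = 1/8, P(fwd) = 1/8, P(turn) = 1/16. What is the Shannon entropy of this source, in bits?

Each probability is a power of 1/2, so log₂(1/p) is an integer.
H = Σ p·log₂(1/p) = 1/8·3 + 1/8·3 + 1/8·3 + 1/16·4 + 1/8·3 + 1/8·3 + 1/8·3 + 1/8·3 + 1/16·4 = 3.125 bits.

3.125 bits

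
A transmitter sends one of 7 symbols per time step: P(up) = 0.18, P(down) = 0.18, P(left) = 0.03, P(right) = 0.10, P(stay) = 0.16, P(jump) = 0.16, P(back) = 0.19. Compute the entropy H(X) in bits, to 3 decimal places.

H = −Σ pᵢ log₂ pᵢ.
−0.18·log₂(0.18) = 0.4453
−0.18·log₂(0.18) = 0.4453
−0.03·log₂(0.03) = 0.1518
−0.10·log₂(0.10) = 0.3322
−0.16·log₂(0.16) = 0.4230
−0.16·log₂(0.16) = 0.4230
−0.19·log₂(0.19) = 0.4552
Sum ≈ 2.6758 → 2.676 bits.

2.676 bits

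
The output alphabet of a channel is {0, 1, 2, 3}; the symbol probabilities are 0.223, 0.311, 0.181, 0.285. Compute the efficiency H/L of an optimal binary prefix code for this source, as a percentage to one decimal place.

Entropy H = −Σ p log₂ p ≈ 1.9693 bits.
Huffman merges: 181/1000+223/1000→101/250; 57/200+311/1000→149/250; 101/250+149/250→1. L = 2 ≈ 2.0000.
Efficiency = H/L = 1.9693/2.0000 = 98.5%.

98.5%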